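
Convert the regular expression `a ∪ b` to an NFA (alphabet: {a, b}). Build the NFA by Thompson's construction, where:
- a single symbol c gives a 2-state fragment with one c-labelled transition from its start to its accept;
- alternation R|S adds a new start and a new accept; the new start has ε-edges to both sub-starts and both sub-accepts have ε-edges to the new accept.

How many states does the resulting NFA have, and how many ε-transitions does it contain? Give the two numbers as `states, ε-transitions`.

By structural recursion:
Each of the 2 symbol leaves contributes 2 states and 0 ε-transitions.
  a ∪ b → 6 states, 4 ε-transitions

6, 4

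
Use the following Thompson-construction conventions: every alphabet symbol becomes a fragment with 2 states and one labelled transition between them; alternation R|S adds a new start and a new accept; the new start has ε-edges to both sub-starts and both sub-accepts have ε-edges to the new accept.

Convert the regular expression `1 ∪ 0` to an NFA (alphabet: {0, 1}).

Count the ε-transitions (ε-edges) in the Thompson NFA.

By structural recursion:
Each of the 2 symbol leaves contributes 0 ε-transitions.
  1 ∪ 0 = 4 ε-transitions

4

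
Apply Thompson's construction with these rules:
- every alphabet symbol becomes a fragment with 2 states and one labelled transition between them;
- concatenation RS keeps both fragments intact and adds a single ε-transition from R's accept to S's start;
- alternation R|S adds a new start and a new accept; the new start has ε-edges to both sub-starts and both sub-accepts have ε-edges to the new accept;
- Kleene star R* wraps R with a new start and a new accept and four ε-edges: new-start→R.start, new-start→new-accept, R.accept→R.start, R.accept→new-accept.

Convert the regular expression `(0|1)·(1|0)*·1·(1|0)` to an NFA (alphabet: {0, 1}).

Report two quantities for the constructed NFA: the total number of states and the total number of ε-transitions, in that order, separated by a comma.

22, 19

Recursing over subexpressions:
Each of the 7 symbol leaves contributes 2 states and 0 ε-transitions.
  0|1 : 6 states, 4 ε-transitions
  1|0 : 6 states, 4 ε-transitions
  (1|0)* : 8 states, 8 ε-transitions
  1|0 : 6 states, 4 ε-transitions
  (0|1)·(1|0)*·1·(1|0) : 22 states, 19 ε-transitions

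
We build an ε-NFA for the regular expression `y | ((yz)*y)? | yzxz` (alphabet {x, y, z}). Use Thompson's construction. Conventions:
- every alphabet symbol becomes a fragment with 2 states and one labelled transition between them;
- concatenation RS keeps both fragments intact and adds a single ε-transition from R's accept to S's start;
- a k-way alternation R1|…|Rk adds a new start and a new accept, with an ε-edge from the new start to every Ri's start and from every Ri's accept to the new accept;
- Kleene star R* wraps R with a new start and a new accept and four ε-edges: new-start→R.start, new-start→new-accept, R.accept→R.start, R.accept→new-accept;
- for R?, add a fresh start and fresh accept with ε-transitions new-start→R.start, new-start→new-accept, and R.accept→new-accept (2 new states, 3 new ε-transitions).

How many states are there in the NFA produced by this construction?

22

Recursing over subexpressions:
Each of the 8 symbol leaves contributes a 2-state fragment.
  yz : 4 states
  (yz)* : 6 states
  (yz)*y : 8 states
  ((yz)*y)? : 10 states
  yzxz : 8 states
  y | ((yz)*y)? | yzxz : 22 states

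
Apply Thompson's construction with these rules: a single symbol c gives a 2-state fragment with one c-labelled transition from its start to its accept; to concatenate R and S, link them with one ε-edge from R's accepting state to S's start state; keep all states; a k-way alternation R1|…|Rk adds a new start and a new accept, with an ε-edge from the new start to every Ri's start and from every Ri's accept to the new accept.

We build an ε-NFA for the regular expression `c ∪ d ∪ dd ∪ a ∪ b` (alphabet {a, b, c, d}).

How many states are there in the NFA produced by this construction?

14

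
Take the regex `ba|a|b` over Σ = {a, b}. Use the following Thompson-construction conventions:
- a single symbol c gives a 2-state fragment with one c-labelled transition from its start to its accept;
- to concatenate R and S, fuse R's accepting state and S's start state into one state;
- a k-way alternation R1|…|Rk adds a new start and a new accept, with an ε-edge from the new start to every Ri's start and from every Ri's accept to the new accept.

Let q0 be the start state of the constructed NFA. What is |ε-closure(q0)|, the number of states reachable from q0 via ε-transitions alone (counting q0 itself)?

4

Let C(F) = |ε-closure(F.start)| within fragment F, and note whether F accepts ε. Symbol fragments have C = 1 and do not accept ε. Then:
  ba : C equals the left operand's closure size = 1 (its accept is not ε-reachable, so the closure stops there)
  ba|a|b : C = 1 + 1 + 1 + 1 = 4 (the new accept is not ε-reachable since no branch accepts ε)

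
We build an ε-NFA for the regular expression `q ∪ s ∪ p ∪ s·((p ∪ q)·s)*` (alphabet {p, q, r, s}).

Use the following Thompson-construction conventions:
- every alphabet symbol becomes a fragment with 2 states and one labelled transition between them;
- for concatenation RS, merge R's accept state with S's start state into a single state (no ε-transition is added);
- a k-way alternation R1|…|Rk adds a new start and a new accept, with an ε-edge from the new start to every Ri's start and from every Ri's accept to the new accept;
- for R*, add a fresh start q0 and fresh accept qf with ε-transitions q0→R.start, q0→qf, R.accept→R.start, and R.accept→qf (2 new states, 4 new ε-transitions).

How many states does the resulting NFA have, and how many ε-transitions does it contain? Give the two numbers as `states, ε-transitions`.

18, 16

Per subexpression:
Each of the 7 symbol leaves contributes 2 states and 0 ε-transitions.
  p ∪ q — 6 states, 4 ε-transitions
  (p ∪ q)·s — 7 states, 4 ε-transitions
  ((p ∪ q)·s)* — 9 states, 8 ε-transitions
  s·((p ∪ q)·s)* — 10 states, 8 ε-transitions
  q ∪ s ∪ p ∪ s·((p ∪ q)·s)* — 18 states, 16 ε-transitions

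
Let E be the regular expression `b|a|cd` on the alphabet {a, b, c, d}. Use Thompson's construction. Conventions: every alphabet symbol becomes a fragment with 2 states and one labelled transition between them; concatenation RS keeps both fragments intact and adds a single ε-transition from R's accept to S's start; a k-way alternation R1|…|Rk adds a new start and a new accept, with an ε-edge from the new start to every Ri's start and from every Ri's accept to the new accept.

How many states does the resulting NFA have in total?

Per subexpression:
Each of the 4 symbol leaves contributes a 2-state fragment.
  cd = 4 states
  b|a|cd = 10 states

10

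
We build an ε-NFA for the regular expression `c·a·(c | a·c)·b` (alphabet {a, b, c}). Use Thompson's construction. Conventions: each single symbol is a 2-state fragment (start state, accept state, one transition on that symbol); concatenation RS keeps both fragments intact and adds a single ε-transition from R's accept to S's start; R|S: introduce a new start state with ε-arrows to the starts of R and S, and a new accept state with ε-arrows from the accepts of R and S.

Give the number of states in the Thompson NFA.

Building bottom-up:
Each of the 6 symbol leaves contributes a 2-state fragment.
  a·c → 4 states
  c | a·c → 8 states
  c·a·(c | a·c)·b → 14 states

14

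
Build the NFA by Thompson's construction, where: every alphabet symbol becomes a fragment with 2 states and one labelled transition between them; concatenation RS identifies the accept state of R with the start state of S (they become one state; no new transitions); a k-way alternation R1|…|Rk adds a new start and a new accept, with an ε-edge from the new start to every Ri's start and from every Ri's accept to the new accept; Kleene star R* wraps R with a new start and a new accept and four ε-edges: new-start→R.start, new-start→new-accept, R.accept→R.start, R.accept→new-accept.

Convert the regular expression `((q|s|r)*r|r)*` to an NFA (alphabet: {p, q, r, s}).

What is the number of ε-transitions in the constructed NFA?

18

By structural recursion:
Each of the 5 symbol leaves contributes 0 ε-transitions.
  q|s|r = 6 ε-transitions
  (q|s|r)* = 10 ε-transitions
  (q|s|r)*r = 10 ε-transitions
  (q|s|r)*r|r = 14 ε-transitions
  ((q|s|r)*r|r)* = 18 ε-transitions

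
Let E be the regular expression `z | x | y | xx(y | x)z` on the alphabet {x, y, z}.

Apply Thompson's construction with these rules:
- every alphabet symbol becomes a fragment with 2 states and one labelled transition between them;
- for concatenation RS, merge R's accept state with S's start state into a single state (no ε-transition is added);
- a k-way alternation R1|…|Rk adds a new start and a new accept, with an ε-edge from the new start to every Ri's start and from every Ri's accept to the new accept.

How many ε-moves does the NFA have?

Per subexpression:
Each of the 8 symbol leaves contributes 0 ε-transitions.
  y | x = 4 ε-transitions
  xx(y | x)z = 4 ε-transitions
  z | x | y | xx(y | x)z = 12 ε-transitions

12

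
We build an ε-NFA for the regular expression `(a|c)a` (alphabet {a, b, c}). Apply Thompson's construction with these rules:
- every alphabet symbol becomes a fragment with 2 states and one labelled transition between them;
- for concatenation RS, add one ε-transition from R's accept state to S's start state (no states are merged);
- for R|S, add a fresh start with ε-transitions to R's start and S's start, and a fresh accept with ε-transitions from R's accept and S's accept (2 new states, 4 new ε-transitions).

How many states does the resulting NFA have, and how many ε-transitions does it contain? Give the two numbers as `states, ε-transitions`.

8, 5

Recursing over subexpressions:
Each of the 3 symbol leaves contributes 2 states and 0 ε-transitions.
  a|c → 6 states, 4 ε-transitions
  (a|c)a → 8 states, 5 ε-transitions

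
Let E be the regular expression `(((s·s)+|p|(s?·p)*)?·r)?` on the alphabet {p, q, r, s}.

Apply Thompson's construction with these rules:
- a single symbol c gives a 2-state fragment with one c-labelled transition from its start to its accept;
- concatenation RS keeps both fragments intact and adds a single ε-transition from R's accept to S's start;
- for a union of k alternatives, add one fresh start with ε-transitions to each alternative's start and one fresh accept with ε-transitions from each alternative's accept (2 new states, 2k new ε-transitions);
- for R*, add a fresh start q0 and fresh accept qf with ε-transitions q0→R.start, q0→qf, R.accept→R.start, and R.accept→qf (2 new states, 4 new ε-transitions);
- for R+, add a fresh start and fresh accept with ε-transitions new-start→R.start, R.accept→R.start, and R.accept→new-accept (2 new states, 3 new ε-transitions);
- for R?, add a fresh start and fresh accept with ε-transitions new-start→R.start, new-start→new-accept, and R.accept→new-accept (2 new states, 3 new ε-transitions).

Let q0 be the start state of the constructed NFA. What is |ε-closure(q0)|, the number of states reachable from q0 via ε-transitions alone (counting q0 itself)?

Work bottom-up. For each fragment F, track |ε-closure(F.start)| and whether F's accept lies in that closure (i.e. whether F accepts ε). A single-symbol fragment has closure size 1 and does not accept ε.
  s·s — same as the first factor's closure: C = 1
  (s·s)+ — C = 1 + 1 = 2 (the body doesn't accept ε, so the new accept is not reached)
  s? — new start has ε-edges to the inner start and to the new accept, so C = 2 + 1 = 3
  s?·p — the left operand accepts ε, so the closure extends into the next operand (via the concat ε-link); C = 3 + 1 = 4
  (s?·p)* — the star's fresh start ε-reaches both the body's start and the fresh accept: C = 2 + 4 = 6
  (s·s)+|p|(s?·p)* — new start ε-reaches every alternative's start; at least one alternative accepts ε, so the union's new accept is reached too: C = 1 + 2 + 1 + 6 + 1 = 11
  ((s·s)+|p|(s?·p)*)? — new start has ε-edges to the inner start and to the new accept, so C = 2 + 11 = 13
  ((s·s)+|p|(s?·p)*)?·r — C = 13 + 1 = 14 (closure spills across the concat boundary because the left factor accepts ε)
  (((s·s)+|p|(s?·p)*)?·r)? — new start has ε-edges to the inner start and to the new accept, so C = 2 + 14 = 16

16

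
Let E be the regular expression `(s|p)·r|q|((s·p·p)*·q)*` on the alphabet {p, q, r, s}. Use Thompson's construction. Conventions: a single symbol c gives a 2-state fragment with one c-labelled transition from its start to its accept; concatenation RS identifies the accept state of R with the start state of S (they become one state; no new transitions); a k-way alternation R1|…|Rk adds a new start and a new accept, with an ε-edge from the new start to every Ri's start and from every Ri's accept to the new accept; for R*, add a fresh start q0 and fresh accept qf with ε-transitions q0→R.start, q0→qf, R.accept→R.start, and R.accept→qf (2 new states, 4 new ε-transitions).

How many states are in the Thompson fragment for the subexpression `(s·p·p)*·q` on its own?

Fragment for `(s·p·p)*·q`:
Each of the 4 symbol leaves contributes a 2-state fragment.
  s·p·p — 4 states
  (s·p·p)* — 6 states
  (s·p·p)*·q — 7 states

7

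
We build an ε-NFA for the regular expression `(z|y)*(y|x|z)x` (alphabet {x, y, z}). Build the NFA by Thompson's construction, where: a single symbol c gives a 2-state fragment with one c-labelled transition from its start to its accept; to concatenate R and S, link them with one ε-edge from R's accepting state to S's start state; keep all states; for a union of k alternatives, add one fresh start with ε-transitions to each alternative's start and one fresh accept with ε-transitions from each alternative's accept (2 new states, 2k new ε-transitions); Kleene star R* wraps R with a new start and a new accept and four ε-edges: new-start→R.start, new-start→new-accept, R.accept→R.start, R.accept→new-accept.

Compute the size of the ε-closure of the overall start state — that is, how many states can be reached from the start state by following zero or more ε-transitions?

9

Let C(F) = |ε-closure(F.start)| within fragment F, and note whether F accepts ε. Symbol fragments have C = 1 and do not accept ε. Then:
  z|y → C = 1 + 1 + 1 = 3 (the new accept is not ε-reachable since no branch accepts ε)
  (z|y)* → new start has ε-edges to the inner start and to the new accept, so C = 2 + 3 = 5
  y|x|z → C = 1 + 1 + 1 + 1 = 4 (the new accept is not ε-reachable since no branch accepts ε)
  (z|y)*(y|x|z)x → the left operand accepts ε, so the closure extends into the next operand (via the concat ε-link); C = 5 + 4 = 9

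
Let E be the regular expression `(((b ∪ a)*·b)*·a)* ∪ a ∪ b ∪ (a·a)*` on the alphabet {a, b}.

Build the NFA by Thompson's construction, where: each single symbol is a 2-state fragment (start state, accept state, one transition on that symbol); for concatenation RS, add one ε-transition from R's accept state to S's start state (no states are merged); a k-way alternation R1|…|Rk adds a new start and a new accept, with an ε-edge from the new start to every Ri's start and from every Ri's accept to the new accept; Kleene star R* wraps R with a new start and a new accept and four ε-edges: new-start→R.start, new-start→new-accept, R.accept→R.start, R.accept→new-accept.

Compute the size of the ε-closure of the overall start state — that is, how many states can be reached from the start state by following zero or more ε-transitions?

18

Let C(F) = |ε-closure(F.start)| within fragment F, and note whether F accepts ε. Symbol fragments have C = 1 and do not accept ε. Then:
  b ∪ a : |ε-closure| = 1 + 1 + 1 = 3 (the new accept is not ε-reachable since no branch accepts ε)
  (b ∪ a)* : the star's fresh start ε-reaches both the body's start and the fresh accept: |ε-closure| = 2 + 3 = 5
  (b ∪ a)*·b : the left operand accepts ε, so the closure extends into the next operand (via the concat ε-link); |ε-closure| = 5 + 1 = 6
  ((b ∪ a)*·b)* : |ε-closure| = 1 (new start) + 6 (body) + 1 (new accept) = 8
  ((b ∪ a)*·b)*·a : |ε-closure| = 8 + 1 = 9 (closure spills across the concat boundary because the left factor accepts ε)
  (((b ∪ a)*·b)*·a)* : the star's fresh start ε-reaches both the body's start and the fresh accept: |ε-closure| = 2 + 9 = 11
  a·a : |ε-closure| equals the left operand's closure size = 1 (its accept is not ε-reachable, so the closure stops there)
  (a·a)* : new start has ε-edges to the inner start and to the new accept, so |ε-closure| = 2 + 1 = 3
  (((b ∪ a)*·b)*·a)* ∪ a ∪ b ∪ (a·a)* : |ε-closure| = 1 (new start) + (11 + 1 + 1 + 3) + 1 (new accept, since some branch ε-reaches its own accept) = 18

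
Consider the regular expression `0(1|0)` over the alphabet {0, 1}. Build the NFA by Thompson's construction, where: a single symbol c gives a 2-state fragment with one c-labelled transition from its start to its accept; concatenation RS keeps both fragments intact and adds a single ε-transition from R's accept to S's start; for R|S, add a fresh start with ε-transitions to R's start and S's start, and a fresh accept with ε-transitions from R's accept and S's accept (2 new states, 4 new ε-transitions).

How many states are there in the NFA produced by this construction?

8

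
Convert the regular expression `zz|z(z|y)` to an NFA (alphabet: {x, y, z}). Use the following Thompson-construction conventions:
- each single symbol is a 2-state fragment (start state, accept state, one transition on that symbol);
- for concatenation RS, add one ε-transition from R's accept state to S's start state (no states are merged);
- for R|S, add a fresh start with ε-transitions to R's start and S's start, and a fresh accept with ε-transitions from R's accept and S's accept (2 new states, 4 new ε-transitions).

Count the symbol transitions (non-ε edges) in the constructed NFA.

Per subexpression:
Each of the 5 symbol leaves contributes exactly 1 symbol transition.
  zz : 2 symbol transitions
  z|y : 2 symbol transitions
  z(z|y) : 3 symbol transitions
  zz|z(z|y) : 5 symbol transitions

5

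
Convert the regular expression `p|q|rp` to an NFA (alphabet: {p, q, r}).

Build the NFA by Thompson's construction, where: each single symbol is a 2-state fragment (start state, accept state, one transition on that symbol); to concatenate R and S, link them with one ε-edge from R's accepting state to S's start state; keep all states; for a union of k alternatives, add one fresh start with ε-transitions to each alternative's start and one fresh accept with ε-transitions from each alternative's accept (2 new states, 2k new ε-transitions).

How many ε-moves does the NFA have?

7

Recursing over subexpressions:
Each of the 4 symbol leaves contributes 0 ε-transitions.
  rp : 1 ε-transition
  p|q|rp : 7 ε-transitions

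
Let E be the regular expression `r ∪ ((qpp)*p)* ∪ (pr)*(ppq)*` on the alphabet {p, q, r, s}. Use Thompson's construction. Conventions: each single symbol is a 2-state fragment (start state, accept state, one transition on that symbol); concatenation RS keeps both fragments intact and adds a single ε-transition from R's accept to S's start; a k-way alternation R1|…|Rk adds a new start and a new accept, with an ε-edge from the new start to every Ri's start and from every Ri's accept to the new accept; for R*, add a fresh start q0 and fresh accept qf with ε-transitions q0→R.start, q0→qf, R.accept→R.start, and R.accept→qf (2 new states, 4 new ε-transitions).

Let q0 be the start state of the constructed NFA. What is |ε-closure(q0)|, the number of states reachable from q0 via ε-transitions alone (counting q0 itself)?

Let C(F) = |ε-closure(F.start)| within fragment F, and note whether F accepts ε. Symbol fragments have C = 1 and do not accept ε. Then:
  qpp → same as the first factor's closure: C = 1
  (qpp)* → new start has ε-edges to the inner start and to the new accept, so C = 2 + 1 = 3
  (qpp)*p → C = 3 + 1 = 4 (closure spills across the concat boundary because the left factor accepts ε)
  ((qpp)*p)* → C = 1 (new start) + 4 (body) + 1 (new accept) = 6
  pr → same as the first factor's closure: C = 1
  (pr)* → new start has ε-edges to the inner start and to the new accept, so C = 2 + 1 = 3
  ppq → C equals the left operand's closure size = 1 (its accept is not ε-reachable, so the closure stops there)
  (ppq)* → C = 1 (new start) + 1 (body) + 1 (new accept) = 3
  (pr)*(ppq)* → C = 3 + 3 = 6 (closure spills across the concat boundary because the left factor accepts ε)
  r ∪ ((qpp)*p)* ∪ (pr)*(ppq)* → C = 1 (new start) + (1 + 6 + 6) + 1 (new accept, since some branch ε-reaches its own accept) = 15

15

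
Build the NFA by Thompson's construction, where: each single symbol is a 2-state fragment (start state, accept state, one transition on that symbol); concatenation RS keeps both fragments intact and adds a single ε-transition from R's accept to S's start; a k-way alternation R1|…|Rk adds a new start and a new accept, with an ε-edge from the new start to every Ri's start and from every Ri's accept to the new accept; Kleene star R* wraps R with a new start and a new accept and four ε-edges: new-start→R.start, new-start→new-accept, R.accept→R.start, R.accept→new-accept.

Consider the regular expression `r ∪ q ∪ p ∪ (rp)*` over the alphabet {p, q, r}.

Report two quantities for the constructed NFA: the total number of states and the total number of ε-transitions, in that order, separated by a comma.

Per subexpression:
Each of the 5 symbol leaves contributes 2 states and 0 ε-transitions.
  rp : 4 states, 1 ε-transition
  (rp)* : 6 states, 5 ε-transitions
  r ∪ q ∪ p ∪ (rp)* : 14 states, 13 ε-transitions

14, 13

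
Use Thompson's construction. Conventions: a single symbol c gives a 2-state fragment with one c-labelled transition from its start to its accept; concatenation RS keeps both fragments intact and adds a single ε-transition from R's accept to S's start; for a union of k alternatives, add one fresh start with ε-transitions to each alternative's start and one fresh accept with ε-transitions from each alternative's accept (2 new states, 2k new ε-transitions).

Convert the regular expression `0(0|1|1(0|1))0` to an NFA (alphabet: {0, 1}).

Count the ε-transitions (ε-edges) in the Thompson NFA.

By structural recursion:
Each of the 7 symbol leaves contributes 0 ε-transitions.
  0|1 : 4 ε-transitions
  1(0|1) : 5 ε-transitions
  0|1|1(0|1) : 11 ε-transitions
  0(0|1|1(0|1))0 : 13 ε-transitions

13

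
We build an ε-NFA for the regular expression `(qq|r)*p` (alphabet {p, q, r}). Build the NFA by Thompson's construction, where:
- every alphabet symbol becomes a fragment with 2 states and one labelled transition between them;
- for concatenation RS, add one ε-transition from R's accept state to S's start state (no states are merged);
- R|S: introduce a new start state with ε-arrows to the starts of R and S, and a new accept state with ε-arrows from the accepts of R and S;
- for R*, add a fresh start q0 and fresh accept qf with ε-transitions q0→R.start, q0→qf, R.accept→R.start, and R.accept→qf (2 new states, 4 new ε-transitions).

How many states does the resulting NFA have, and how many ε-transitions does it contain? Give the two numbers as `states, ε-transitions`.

Per subexpression:
Each of the 4 symbol leaves contributes 2 states and 0 ε-transitions.
  qq = 4 states, 1 ε-transition
  qq|r = 8 states, 5 ε-transitions
  (qq|r)* = 10 states, 9 ε-transitions
  (qq|r)*p = 12 states, 10 ε-transitions

12, 10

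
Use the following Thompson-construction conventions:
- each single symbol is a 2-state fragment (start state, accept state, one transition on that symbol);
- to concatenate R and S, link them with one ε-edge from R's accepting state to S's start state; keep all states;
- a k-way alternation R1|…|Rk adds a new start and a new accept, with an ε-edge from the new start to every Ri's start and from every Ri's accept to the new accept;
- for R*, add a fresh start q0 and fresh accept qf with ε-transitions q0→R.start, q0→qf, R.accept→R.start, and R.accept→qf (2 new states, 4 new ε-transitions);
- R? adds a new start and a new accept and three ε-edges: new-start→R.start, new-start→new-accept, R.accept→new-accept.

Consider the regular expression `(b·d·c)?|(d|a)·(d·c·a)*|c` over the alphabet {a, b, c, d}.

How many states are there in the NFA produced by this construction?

26

By structural recursion:
Each of the 9 symbol leaves contributes a 2-state fragment.
  b·d·c → 6 states
  (b·d·c)? → 8 states
  d|a → 6 states
  d·c·a → 6 states
  (d·c·a)* → 8 states
  (d|a)·(d·c·a)* → 14 states
  (b·d·c)?|(d|a)·(d·c·a)*|c → 26 states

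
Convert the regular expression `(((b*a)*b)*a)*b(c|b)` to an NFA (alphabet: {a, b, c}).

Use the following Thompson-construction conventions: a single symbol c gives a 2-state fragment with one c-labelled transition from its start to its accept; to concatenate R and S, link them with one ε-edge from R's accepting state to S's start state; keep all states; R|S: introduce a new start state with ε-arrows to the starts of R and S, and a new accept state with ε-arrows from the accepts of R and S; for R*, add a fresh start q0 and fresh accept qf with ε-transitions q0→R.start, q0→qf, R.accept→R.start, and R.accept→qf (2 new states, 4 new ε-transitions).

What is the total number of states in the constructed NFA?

Bottom-up over the parse tree:
Each of the 7 symbol leaves contributes a 2-state fragment.
  b* → 4 states
  b*a → 6 states
  (b*a)* → 8 states
  (b*a)*b → 10 states
  ((b*a)*b)* → 12 states
  ((b*a)*b)*a → 14 states
  (((b*a)*b)*a)* → 16 states
  c|b → 6 states
  (((b*a)*b)*a)*b(c|b) → 24 states

24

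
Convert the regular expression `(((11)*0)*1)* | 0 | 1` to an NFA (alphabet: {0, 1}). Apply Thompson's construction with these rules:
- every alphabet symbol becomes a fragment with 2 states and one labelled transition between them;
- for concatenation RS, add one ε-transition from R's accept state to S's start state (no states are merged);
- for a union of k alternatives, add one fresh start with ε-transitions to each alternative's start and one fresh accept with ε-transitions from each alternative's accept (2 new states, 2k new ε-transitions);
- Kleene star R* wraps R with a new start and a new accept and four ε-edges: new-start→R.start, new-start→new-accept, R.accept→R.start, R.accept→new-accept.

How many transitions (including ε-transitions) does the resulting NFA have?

27

Recursing over subexpressions:
Each of the 6 symbol leaves contributes 1 transition (1 symbol, 0 ε).
  11 = 3 transitions (2 symbol, 1 ε)
  (11)* = 7 transitions (2 symbol, 5 ε)
  (11)*0 = 9 transitions (3 symbol, 6 ε)
  ((11)*0)* = 13 transitions (3 symbol, 10 ε)
  ((11)*0)*1 = 15 transitions (4 symbol, 11 ε)
  (((11)*0)*1)* = 19 transitions (4 symbol, 15 ε)
  (((11)*0)*1)* | 0 | 1 = 27 transitions (6 symbol, 21 ε)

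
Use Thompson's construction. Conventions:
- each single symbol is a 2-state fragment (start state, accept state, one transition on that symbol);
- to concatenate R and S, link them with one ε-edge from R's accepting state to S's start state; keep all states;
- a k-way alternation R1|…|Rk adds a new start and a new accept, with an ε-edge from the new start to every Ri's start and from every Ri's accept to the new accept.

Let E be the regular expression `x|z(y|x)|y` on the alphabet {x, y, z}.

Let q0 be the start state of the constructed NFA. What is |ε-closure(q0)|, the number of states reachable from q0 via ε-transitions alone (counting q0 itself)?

4

Compute the ε-closure size of each fragment's start state recursively; a symbol fragment's start has no outgoing ε-edge, so its closure is just itself (size 1).
  y|x → new start ε-reaches every alternative's start; none of them accept ε, so the new accept is not reached: |closure| = 1 + 1 + 1 = 3
  z(y|x) → same as the first factor's closure: |closure| = 1
  x|z(y|x)|y → new start ε-reaches every alternative's start; none of them accept ε, so the new accept is not reached: |closure| = 1 + 1 + 1 + 1 = 4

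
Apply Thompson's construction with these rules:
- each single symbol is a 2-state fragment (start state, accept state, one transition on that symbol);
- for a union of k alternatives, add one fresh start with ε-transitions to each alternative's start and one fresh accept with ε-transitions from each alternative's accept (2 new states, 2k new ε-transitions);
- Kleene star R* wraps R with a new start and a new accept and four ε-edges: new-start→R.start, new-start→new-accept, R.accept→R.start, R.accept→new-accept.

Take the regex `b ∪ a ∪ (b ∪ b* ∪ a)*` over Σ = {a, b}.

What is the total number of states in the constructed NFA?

Bottom-up over the parse tree:
Each of the 5 symbol leaves contributes a 2-state fragment.
  b* : 4 states
  b ∪ b* ∪ a : 10 states
  (b ∪ b* ∪ a)* : 12 states
  b ∪ a ∪ (b ∪ b* ∪ a)* : 18 states

18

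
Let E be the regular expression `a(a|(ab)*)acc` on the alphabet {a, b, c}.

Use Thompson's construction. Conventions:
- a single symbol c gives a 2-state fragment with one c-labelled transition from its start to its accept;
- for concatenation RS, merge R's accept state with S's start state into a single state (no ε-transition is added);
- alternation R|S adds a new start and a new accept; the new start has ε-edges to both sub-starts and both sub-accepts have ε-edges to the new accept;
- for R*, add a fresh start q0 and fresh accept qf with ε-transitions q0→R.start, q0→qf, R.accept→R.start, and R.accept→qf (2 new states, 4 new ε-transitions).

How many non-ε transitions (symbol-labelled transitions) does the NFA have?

7

By structural recursion:
Each of the 7 symbol leaves contributes exactly 1 symbol transition.
  ab : 2 symbol transitions
  (ab)* : 2 symbol transitions
  a|(ab)* : 3 symbol transitions
  a(a|(ab)*)acc : 7 symbol transitions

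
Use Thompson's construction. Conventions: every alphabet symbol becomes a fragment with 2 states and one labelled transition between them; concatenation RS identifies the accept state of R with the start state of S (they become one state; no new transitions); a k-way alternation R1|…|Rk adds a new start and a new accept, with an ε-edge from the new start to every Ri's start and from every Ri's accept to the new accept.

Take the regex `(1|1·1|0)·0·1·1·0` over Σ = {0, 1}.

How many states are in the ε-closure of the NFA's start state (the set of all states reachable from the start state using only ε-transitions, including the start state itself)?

4

Work bottom-up. For each fragment F, track |ε-closure(F.start)| and whether F's accept lies in that closure (i.e. whether F accepts ε). A single-symbol fragment has closure size 1 and does not accept ε.
  1·1 — same as the first factor's closure: |ε-closure| = 1
  1|1·1|0 — new start ε-reaches every alternative's start; none of them accept ε, so the new accept is not reached: |ε-closure| = 1 + 1 + 1 + 1 = 4
  (1|1·1|0)·0·1·1·0 — |ε-closure| equals the left operand's closure size = 4 (its accept is not ε-reachable, so the closure stops there)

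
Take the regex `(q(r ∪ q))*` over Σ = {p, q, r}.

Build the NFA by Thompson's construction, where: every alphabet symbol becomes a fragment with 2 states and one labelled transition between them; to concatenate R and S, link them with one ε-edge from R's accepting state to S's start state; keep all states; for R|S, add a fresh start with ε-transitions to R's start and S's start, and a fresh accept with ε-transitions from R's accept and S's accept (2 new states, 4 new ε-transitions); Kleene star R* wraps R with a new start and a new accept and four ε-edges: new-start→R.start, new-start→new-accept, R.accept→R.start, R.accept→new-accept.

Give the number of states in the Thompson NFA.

Per subexpression:
Each of the 3 symbol leaves contributes a 2-state fragment.
  r ∪ q → 6 states
  q(r ∪ q) → 8 states
  (q(r ∪ q))* → 10 states

10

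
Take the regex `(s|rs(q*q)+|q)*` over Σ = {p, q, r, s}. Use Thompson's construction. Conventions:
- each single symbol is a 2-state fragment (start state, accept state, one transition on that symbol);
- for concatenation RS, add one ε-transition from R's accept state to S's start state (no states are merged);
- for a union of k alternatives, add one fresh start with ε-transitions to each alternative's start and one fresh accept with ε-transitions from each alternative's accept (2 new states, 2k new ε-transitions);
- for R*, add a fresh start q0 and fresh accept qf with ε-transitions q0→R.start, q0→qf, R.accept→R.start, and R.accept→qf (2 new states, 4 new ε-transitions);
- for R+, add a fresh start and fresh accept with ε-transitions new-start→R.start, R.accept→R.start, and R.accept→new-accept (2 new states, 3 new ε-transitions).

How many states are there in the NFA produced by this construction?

Building bottom-up:
Each of the 6 symbol leaves contributes a 2-state fragment.
  q* = 4 states
  q*q = 6 states
  (q*q)+ = 8 states
  rs(q*q)+ = 12 states
  s|rs(q*q)+|q = 18 states
  (s|rs(q*q)+|q)* = 20 states

20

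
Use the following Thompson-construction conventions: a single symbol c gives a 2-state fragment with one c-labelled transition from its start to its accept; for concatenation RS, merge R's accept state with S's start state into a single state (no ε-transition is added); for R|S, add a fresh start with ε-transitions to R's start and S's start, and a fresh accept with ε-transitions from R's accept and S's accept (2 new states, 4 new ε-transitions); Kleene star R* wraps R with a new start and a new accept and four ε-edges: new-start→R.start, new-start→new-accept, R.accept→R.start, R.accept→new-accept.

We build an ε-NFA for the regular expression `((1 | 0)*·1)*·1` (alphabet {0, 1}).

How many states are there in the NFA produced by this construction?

12

Per subexpression:
Each of the 4 symbol leaves contributes a 2-state fragment.
  1 | 0 — 6 states
  (1 | 0)* — 8 states
  (1 | 0)*·1 — 9 states
  ((1 | 0)*·1)* — 11 states
  ((1 | 0)*·1)*·1 — 12 states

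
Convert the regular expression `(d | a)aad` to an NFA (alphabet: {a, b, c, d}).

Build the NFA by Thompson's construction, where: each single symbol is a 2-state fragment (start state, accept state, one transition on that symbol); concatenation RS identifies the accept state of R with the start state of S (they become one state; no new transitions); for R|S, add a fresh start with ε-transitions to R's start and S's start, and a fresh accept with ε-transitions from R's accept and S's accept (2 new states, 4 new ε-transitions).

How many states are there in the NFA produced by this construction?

Recursing over subexpressions:
Each of the 5 symbol leaves contributes a 2-state fragment.
  d | a → 6 states
  (d | a)aad → 9 states

9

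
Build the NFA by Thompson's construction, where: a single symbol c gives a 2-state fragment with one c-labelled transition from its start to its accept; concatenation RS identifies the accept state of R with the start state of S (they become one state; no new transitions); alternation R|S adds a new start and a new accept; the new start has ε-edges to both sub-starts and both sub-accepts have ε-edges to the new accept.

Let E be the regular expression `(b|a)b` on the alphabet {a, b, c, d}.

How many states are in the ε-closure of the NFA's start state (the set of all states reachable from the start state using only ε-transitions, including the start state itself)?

Work bottom-up. For each fragment F, track |ε-closure(F.start)| and whether F's accept lies in that closure (i.e. whether F accepts ε). A single-symbol fragment has closure size 1 and does not accept ε.
  b|a → |ε-closure| = 1 + 1 + 1 = 3 (the new accept is not ε-reachable since no branch accepts ε)
  (b|a)b → |ε-closure| equals the left operand's closure size = 3 (its accept is not ε-reachable, so the closure stops there)

3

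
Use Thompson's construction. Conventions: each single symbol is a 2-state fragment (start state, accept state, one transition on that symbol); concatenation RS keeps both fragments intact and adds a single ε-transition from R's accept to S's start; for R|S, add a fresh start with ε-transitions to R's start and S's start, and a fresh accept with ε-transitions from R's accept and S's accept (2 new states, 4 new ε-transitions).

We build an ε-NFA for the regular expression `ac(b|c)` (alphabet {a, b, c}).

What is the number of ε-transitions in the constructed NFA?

Per subexpression:
Each of the 4 symbol leaves contributes 0 ε-transitions.
  b|c — 4 ε-transitions
  ac(b|c) — 6 ε-transitions

6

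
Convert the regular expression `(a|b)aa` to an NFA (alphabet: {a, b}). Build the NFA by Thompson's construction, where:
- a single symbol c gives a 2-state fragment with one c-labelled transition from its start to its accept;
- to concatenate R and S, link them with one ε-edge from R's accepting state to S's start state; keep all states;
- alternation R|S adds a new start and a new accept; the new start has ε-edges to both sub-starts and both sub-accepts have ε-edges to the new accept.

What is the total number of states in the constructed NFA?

Bottom-up over the parse tree:
Each of the 4 symbol leaves contributes a 2-state fragment.
  a|b → 6 states
  (a|b)aa → 10 states

10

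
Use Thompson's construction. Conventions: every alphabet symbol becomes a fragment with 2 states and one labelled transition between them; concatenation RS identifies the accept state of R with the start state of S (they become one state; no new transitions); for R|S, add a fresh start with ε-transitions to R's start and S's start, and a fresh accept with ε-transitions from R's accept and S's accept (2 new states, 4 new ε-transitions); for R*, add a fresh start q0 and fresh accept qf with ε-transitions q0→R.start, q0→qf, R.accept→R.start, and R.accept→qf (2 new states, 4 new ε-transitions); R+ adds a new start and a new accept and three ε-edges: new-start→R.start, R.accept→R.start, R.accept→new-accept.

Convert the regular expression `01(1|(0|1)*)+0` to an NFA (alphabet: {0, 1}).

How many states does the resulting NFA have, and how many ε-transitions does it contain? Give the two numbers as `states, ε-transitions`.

17, 15

Building bottom-up:
Each of the 6 symbol leaves contributes 2 states and 0 ε-transitions.
  0|1 — 6 states, 4 ε-transitions
  (0|1)* — 8 states, 8 ε-transitions
  1|(0|1)* — 12 states, 12 ε-transitions
  (1|(0|1)*)+ — 14 states, 15 ε-transitions
  01(1|(0|1)*)+0 — 17 states, 15 ε-transitions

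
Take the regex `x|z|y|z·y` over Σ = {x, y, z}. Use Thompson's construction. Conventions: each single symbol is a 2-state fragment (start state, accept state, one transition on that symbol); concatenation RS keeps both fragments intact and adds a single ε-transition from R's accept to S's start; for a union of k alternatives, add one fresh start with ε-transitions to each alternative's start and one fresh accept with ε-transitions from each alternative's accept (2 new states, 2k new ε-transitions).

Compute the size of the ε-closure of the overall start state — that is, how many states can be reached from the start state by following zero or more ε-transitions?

5

Compute the ε-closure size of each fragment's start state recursively; a symbol fragment's start has no outgoing ε-edge, so its closure is just itself (size 1).
  z·y — same as the first factor's closure: C = 1
  x|z|y|z·y — C = 1 + 1 + 1 + 1 + 1 = 5 (the new accept is not ε-reachable since no branch accepts ε)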